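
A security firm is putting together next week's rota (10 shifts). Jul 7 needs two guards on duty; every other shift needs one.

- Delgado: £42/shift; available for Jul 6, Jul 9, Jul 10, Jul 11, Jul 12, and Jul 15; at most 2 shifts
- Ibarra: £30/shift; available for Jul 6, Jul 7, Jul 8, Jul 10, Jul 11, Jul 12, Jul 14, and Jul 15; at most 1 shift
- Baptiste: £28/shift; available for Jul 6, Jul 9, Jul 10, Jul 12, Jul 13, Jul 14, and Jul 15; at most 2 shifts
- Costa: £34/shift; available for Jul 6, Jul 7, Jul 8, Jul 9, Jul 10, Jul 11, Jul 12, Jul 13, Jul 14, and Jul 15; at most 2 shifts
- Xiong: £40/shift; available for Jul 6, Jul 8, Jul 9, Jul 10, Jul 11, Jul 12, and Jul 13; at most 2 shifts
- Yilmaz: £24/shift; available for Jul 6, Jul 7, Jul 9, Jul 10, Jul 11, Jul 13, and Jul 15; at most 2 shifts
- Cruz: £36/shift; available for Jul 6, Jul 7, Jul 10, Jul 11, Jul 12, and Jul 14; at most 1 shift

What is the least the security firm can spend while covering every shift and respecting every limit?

£360

Picking the cheapest available guard for each shift independently would cost £284, but that ignores the shift limits.
An optimal schedule: Jul 6→Xiong, Jul 7→Costa+Cruz, Jul 8→Ibarra, Jul 9→Yilmaz, Jul 10→Delgado, Jul 11→Costa, Jul 12→Xiong, Jul 13→Yilmaz, Jul 14→Baptiste, Jul 15→Baptiste.
Total: 40 + 34 + 36 + 30 + 24 + 42 + 34 + 40 + 24 + 28 + 28 = £360.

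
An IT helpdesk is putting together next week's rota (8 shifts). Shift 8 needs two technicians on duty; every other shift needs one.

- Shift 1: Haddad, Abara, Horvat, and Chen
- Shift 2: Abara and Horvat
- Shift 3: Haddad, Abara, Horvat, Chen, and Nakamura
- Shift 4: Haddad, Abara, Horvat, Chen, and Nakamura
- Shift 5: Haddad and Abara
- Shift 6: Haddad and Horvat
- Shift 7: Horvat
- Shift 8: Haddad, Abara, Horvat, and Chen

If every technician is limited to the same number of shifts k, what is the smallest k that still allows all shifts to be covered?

2

With 5 technicians and 9 worker-slots to fill, someone must work at least ⌈9/5⌉ = 2 shifts, so k ≥ 2.
k = 2 works: Shift 1→Abara, Shift 2→Abara, Shift 3→Chen, Shift 4→Nakamura, Shift 5→Haddad, Shift 6→Haddad, Shift 7→Horvat, Shift 8→Horvat+Chen.
Loads: Haddad 2, Abara 2, Horvat 2, Chen 2, Nakamura 1 — all ≤ 2.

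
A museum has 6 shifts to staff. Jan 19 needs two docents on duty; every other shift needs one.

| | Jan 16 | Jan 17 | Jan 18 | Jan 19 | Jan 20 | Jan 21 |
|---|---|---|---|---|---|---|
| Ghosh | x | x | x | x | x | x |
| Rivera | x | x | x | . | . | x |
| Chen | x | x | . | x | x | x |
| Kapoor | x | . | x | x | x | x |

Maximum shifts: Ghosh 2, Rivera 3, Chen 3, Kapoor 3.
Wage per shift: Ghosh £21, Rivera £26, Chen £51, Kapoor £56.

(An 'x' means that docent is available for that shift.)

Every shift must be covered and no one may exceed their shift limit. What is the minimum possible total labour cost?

£222

Picking the cheapest available docent for each shift independently would cost £177, but that ignores the shift limits.
An optimal schedule: Jan 16→Rivera, Jan 17→Ghosh, Jan 18→Rivera, Jan 19→Ghosh+Chen, Jan 20→Chen, Jan 21→Rivera.
Total: 26 + 21 + 26 + 21 + 51 + 51 + 26 = £222.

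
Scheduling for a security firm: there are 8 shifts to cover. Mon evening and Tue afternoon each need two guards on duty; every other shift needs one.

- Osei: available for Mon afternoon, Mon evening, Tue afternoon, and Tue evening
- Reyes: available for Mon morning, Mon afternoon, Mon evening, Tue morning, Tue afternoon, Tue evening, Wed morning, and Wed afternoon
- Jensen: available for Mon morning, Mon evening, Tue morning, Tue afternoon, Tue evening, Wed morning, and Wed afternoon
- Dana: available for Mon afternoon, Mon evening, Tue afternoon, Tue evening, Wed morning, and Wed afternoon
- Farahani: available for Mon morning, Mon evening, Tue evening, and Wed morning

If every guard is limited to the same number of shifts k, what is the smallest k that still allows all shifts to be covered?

2

With 5 guards and 10 worker-slots to fill, someone must work at least ⌈10/5⌉ = 2 shifts, so k ≥ 2.
k = 2 works: Mon morning→Reyes, Mon afternoon→Osei, Mon evening→Dana+Farahani, Tue morning→Reyes, Tue afternoon→Osei+Dana, Tue evening→Farahani, Wed morning→Jensen, Wed afternoon→Jensen.
Loads: Osei 2, Reyes 2, Jensen 2, Dana 2, Farahani 2 — all ≤ 2.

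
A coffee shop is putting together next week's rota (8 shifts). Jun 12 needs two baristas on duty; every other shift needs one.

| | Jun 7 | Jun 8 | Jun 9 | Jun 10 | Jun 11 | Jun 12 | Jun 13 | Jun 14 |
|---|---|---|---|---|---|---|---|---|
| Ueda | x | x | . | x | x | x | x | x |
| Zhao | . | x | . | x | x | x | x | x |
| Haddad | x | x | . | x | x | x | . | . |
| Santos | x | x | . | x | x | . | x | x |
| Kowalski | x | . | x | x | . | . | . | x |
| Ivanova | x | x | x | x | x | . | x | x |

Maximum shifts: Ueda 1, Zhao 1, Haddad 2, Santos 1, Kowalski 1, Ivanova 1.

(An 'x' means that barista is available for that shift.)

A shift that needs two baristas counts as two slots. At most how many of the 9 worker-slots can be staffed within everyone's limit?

Total capacity across all baristas is 1+1+2+1+1+1 = 7, and 9 slots are needed, so at most 7 can be filled.
An assignment achieving 7: Jun 7→Haddad, Jun 8→Haddad, Jun 9→Kowalski, Jun 11→Ivanova, Jun 12→Ueda+Zhao, Jun 13→Santos.
Loads: Ueda 1/1, Zhao 1/1, Haddad 2/2, Santos 1/1, Kowalski 1/1, Ivanova 1/1.

7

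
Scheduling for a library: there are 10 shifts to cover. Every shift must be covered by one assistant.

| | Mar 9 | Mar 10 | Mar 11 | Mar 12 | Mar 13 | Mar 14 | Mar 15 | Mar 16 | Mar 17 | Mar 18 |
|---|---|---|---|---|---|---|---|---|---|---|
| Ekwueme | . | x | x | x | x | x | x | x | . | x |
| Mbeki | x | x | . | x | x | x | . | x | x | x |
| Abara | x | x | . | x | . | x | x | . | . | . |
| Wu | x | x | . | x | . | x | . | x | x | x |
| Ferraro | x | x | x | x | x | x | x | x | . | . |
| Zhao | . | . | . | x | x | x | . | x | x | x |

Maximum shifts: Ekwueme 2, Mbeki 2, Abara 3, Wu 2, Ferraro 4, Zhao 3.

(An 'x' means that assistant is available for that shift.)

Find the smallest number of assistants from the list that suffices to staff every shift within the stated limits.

10 slots to fill and no one can take more than 4, so at least ⌈10/4⌉ = 3 assistants are needed.
Abara, Ferraro, and Zhao alone can cover everything: Mar 9→Abara, Mar 10→Abara, Mar 11→Ferraro, Mar 12→Ferraro, Mar 13→Ferraro, Mar 14→Zhao, Mar 15→Abara, Mar 16→Ferraro, Mar 17→Zhao, Mar 18→Zhao.

3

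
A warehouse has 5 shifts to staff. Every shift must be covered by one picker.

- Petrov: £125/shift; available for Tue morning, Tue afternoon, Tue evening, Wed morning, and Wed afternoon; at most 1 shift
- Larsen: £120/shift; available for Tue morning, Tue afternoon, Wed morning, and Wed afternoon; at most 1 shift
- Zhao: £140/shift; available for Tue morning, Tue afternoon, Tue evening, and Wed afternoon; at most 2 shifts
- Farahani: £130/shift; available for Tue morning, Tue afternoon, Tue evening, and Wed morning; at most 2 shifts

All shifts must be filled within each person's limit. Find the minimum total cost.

£645

Picking the cheapest available picker for each shift independently would cost £605, but that ignores the shift limits.
An optimal schedule: Tue morning→Farahani, Tue afternoon→Farahani, Tue evening→Petrov, Wed morning→Larsen, Wed afternoon→Zhao.
Total: 130 + 130 + 125 + 120 + 140 = £645.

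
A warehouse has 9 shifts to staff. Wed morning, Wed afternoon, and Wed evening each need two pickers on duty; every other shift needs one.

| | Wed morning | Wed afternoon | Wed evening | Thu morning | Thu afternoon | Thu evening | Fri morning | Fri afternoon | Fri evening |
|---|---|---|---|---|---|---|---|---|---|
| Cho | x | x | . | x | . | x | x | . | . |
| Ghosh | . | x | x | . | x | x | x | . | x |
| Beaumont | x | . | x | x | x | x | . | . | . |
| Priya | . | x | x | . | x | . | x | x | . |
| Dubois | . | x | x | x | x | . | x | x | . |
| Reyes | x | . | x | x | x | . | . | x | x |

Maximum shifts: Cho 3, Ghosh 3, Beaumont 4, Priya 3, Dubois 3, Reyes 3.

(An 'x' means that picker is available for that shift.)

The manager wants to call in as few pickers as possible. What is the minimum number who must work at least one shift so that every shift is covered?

12 slots to fill and no one can take more than 4, so at least ⌈12/4⌉ = 3 pickers are needed.
Any 3 pickers together have capacity at most 4+3+3 = 10 < 12 slots, so 3 can never suffice.
Cho, Ghosh, Beaumont, and Priya alone can cover everything: Wed morning→Cho+Beaumont, Wed afternoon→Cho+Ghosh, Wed evening→Ghosh+Beaumont, Thu morning→Cho, Thu afternoon→Beaumont, Thu evening→Beaumont, Fri morning→Priya, Fri afternoon→Priya, Fri evening→Ghosh.

4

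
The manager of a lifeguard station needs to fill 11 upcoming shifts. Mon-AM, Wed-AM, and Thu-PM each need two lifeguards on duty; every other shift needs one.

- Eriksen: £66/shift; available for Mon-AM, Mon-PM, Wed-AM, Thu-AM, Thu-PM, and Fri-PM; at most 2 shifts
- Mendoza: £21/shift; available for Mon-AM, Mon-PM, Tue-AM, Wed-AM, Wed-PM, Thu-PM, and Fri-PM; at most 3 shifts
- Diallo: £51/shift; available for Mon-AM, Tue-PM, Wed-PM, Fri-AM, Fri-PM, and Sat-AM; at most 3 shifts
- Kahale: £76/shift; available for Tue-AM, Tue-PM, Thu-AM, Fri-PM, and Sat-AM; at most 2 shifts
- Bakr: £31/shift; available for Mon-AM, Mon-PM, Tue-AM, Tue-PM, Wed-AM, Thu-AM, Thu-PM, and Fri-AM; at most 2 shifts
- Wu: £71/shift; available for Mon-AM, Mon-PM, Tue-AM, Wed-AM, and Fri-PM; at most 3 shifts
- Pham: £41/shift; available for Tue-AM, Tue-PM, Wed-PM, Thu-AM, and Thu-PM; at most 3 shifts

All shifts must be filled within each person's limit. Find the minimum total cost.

Picking the cheapest available lifeguard for each shift independently would cost £384, but that ignores the shift limits.
An optimal schedule: Mon-AM→Diallo+Wu, Mon-PM→Mendoza, Tue-AM→Pham, Tue-PM→Bakr, Wed-AM→Mendoza+Eriksen, Wed-PM→Mendoza, Thu-AM→Pham, Thu-PM→Pham+Eriksen, Fri-AM→Bakr, Fri-PM→Diallo, Sat-AM→Diallo.
Total: 51 + 71 + 21 + 41 + 31 + 21 + 66 + 21 + 41 + 41 + 66 + 31 + 51 + 51 = £604.

£604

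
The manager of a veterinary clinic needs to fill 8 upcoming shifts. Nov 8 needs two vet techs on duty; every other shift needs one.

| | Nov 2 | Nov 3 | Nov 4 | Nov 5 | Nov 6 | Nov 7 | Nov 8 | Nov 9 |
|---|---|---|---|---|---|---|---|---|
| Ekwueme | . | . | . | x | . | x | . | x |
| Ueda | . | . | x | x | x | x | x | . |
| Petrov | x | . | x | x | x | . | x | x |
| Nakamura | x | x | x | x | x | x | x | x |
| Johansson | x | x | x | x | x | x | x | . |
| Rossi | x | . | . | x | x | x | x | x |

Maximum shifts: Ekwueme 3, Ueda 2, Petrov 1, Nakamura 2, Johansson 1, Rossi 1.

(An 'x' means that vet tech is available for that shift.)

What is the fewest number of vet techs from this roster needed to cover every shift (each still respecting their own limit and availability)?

9 slots to fill and no one can take more than 3, so at least ⌈9/3⌉ = 3 vet techs are needed.
Any 4 vet techs together have capacity at most 3+2+2+1 = 8 < 9 slots, so 4 can never suffice.
Ekwueme, Ueda, Petrov, Nakamura, and Johansson alone can cover everything: Nov 2→Petrov, Nov 3→Nakamura, Nov 4→Ueda, Nov 5→Ekwueme, Nov 6→Ueda, Nov 7→Ekwueme, Nov 8→Nakamura+Johansson, Nov 9→Ekwueme.

5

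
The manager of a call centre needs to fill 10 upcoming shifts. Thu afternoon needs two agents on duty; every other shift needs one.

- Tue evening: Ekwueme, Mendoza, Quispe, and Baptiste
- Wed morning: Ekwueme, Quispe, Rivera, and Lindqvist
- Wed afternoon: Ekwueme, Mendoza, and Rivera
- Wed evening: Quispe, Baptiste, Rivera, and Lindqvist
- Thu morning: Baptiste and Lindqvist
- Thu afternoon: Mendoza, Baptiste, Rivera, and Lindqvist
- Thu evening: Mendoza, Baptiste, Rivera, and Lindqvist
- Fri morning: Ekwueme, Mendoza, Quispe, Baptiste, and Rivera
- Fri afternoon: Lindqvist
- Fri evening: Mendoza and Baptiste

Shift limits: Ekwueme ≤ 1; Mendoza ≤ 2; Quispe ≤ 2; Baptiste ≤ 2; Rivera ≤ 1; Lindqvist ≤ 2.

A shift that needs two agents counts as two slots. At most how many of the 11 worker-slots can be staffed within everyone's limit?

10

Total capacity across all agents is 1+2+2+2+1+2 = 10, and 11 slots are needed, so at most 10 can be filled.
An assignment achieving 10: Tue evening→Mendoza, Wed morning→Quispe, Wed afternoon→Ekwueme, Wed evening→Quispe, Thu morning→Baptiste, Thu afternoon→Baptiste+Rivera, Thu evening→Lindqvist, Fri afternoon→Lindqvist, Fri evening→Mendoza.
Loads: Ekwueme 1/1, Mendoza 2/2, Quispe 2/2, Baptiste 2/2, Rivera 1/1, Lindqvist 2/2.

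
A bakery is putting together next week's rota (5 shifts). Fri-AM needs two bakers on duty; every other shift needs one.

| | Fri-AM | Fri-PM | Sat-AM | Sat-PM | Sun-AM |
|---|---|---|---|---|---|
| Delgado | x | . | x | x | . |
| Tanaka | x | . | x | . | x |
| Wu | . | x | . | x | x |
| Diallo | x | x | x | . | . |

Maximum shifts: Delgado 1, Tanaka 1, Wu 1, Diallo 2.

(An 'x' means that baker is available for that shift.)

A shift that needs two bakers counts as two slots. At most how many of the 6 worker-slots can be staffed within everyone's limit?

5

Total capacity across all bakers is 1+1+1+2 = 5, and 6 slots are needed, so at most 5 can be filled.
An assignment achieving 5: Fri-AM→Diallo, Fri-PM→Wu, Sat-AM→Diallo, Sat-PM→Delgado, Sun-AM→Tanaka.
Loads: Delgado 1/1, Tanaka 1/1, Wu 1/1, Diallo 2/2.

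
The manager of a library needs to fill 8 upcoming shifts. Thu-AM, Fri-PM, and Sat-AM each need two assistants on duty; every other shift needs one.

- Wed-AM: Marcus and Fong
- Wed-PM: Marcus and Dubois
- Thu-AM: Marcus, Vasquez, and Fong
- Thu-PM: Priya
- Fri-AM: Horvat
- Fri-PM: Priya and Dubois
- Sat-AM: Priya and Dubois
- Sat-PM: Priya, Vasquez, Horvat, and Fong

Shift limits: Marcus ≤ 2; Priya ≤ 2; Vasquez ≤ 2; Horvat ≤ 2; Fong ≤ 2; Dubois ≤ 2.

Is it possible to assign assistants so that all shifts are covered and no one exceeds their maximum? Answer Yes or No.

No

Total capacity is 12 and 11 slots are needed, so capacity alone doesn't rule it out.
Shifts {Thu-PM, Fri-PM, Sat-AM} need 5 worker-slots in total, but the assistants available for any of those shifts (Priya and Dubois) can supply at most 4 among them. So no valid schedule exists.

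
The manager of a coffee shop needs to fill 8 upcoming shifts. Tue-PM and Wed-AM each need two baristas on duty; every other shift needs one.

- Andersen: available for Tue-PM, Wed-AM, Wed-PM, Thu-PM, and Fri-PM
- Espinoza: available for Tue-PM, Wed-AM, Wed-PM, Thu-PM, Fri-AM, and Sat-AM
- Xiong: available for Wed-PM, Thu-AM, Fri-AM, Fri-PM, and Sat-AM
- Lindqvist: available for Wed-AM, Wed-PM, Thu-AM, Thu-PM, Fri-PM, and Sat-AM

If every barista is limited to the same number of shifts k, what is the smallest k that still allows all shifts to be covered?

With 4 baristas and 10 worker-slots to fill, someone must work at least ⌈10/4⌉ = 3 shifts, so k ≥ 3.
k = 3 works: Tue-PM→Andersen+Espinoza, Wed-AM→Andersen+Espinoza, Wed-PM→Lindqvist, Thu-AM→Xiong, Thu-PM→Andersen, Fri-AM→Espinoza, Fri-PM→Xiong, Sat-AM→Xiong.
Loads: Andersen 3, Espinoza 3, Xiong 3, Lindqvist 1 — all ≤ 3.

3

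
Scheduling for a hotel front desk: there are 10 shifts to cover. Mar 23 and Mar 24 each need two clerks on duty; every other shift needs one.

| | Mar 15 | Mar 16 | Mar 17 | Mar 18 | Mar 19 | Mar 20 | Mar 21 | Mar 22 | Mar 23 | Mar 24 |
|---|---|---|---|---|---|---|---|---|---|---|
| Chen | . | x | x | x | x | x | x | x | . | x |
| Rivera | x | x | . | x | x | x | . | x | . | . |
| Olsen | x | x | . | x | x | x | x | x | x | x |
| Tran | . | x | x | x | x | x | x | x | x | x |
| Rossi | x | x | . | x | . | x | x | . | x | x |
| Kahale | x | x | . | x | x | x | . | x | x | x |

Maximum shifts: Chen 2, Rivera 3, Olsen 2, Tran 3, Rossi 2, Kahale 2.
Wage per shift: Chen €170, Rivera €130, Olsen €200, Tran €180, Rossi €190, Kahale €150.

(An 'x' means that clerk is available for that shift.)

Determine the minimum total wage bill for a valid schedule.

€1950

Picking the cheapest available clerk for each shift independently would cost €1770, but that ignores the shift limits.
An optimal schedule: Mar 15→Rivera, Mar 16→Kahale, Mar 17→Chen, Mar 18→Kahale, Mar 19→Rivera, Mar 20→Tran, Mar 21→Chen, Mar 22→Rivera, Mar 23→Tran+Rossi, Mar 24→Tran+Rossi.
Total: 130 + 150 + 170 + 150 + 130 + 180 + 170 + 130 + 180 + 190 + 180 + 190 = €1950.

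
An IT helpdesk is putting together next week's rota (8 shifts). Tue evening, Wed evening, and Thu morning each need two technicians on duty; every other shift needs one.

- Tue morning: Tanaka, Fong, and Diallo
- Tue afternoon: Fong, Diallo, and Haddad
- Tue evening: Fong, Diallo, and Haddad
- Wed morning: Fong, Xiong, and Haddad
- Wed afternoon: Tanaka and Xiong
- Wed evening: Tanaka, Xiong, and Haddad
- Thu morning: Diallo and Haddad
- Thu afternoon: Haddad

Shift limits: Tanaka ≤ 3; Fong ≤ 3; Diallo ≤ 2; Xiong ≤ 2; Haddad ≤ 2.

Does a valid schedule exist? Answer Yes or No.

Yes

Thu morning can only be covered by Diallo and Haddad, so that assignment is forced.
Thu afternoon can only be covered by Haddad, so that assignment is forced.
One valid schedule: Tue morning→Tanaka, Tue afternoon→Fong, Tue evening→Fong+Diallo, Wed morning→Fong, Wed afternoon→Tanaka, Wed evening→Tanaka+Xiong, Thu morning→Diallo+Haddad, Thu afternoon→Haddad.
Loads: Tanaka 3/3, Fong 3/3, Diallo 2/2, Xiong 1/2, Haddad 2/2 — all within limits.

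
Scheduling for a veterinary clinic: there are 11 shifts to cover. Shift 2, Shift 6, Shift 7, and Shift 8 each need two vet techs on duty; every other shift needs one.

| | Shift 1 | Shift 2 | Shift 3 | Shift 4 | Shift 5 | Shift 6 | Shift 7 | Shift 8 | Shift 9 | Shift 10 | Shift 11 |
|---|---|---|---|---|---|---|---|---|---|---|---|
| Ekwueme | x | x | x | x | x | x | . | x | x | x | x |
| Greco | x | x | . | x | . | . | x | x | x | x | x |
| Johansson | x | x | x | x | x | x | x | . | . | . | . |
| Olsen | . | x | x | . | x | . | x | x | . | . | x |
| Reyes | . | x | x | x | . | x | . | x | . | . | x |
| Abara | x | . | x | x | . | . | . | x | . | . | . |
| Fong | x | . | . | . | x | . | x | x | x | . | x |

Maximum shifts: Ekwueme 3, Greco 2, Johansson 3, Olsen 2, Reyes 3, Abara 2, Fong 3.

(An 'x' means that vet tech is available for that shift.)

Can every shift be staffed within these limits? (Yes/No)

One valid schedule: Shift 1→Greco, Shift 2→Olsen+Reyes, Shift 3→Johansson, Shift 4→Greco, Shift 5→Johansson, Shift 6→Ekwueme+Johansson, Shift 7→Olsen+Fong, Shift 8→Reyes+Abara, Shift 9→Ekwueme, Shift 10→Ekwueme, Shift 11→Reyes.
Loads: Ekwueme 3/3, Greco 2/2, Johansson 3/3, Olsen 2/2, Reyes 3/3, Abara 1/2, Fong 1/3 — all within limits.

Yes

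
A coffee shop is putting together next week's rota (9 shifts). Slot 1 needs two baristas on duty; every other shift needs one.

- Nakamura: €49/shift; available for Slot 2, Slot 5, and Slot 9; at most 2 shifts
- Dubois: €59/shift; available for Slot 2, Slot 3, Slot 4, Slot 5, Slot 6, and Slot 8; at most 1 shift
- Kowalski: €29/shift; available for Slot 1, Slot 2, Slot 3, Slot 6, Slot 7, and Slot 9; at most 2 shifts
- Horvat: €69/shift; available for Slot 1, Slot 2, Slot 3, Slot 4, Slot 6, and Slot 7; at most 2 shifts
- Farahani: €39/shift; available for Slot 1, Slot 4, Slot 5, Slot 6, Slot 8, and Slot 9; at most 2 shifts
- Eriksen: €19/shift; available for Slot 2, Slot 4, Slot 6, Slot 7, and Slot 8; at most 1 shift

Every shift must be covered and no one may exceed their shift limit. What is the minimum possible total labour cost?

Picking the cheapest available barista for each shift independently would cost €260, but that ignores the shift limits.
An optimal schedule: Slot 1→Kowalski+Horvat, Slot 2→Eriksen, Slot 3→Dubois, Slot 4→Horvat, Slot 5→Nakamura, Slot 6→Farahani, Slot 7→Kowalski, Slot 8→Farahani, Slot 9→Nakamura.
Total: 29 + 69 + 19 + 59 + 69 + 49 + 39 + 29 + 39 + 49 = €450.

€450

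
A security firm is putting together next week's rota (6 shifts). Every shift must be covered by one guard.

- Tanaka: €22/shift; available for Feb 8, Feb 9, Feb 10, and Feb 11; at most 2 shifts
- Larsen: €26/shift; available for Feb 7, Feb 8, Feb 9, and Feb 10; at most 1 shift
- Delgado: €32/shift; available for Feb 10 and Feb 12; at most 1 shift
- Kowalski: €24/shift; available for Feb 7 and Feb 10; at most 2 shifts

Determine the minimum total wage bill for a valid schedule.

Feb 11 can only be covered by Tanaka, so that assignment is forced.
Feb 12 can only be covered by Delgado, so that assignment is forced.
Picking the cheapest available guard for each shift independently would cost €144, but that ignores the shift limits.
An optimal schedule: Feb 7→Kowalski, Feb 8→Tanaka, Feb 9→Larsen, Feb 10→Kowalski, Feb 11→Tanaka, Feb 12→Delgado.
Total: 24 + 22 + 26 + 24 + 22 + 32 = €150.

€150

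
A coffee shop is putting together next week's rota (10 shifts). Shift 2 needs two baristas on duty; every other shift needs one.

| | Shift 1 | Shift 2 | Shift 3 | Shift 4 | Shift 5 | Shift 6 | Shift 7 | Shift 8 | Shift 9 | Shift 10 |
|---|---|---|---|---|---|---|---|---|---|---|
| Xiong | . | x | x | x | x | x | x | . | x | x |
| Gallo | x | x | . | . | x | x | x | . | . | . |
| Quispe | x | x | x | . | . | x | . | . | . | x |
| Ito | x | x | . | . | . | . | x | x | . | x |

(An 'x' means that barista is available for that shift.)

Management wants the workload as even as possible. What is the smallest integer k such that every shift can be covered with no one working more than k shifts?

3

With 4 baristas and 11 worker-slots to fill, someone must work at least ⌈11/4⌉ = 3 shifts, so k ≥ 3.
k = 3 works: Shift 1→Gallo, Shift 2→Quispe+Ito, Shift 3→Xiong, Shift 4→Xiong, Shift 5→Gallo, Shift 6→Gallo, Shift 7→Ito, Shift 8→Ito, Shift 9→Xiong, Shift 10→Quispe.
Loads: Xiong 3, Gallo 3, Quispe 2, Ito 3 — all ≤ 3.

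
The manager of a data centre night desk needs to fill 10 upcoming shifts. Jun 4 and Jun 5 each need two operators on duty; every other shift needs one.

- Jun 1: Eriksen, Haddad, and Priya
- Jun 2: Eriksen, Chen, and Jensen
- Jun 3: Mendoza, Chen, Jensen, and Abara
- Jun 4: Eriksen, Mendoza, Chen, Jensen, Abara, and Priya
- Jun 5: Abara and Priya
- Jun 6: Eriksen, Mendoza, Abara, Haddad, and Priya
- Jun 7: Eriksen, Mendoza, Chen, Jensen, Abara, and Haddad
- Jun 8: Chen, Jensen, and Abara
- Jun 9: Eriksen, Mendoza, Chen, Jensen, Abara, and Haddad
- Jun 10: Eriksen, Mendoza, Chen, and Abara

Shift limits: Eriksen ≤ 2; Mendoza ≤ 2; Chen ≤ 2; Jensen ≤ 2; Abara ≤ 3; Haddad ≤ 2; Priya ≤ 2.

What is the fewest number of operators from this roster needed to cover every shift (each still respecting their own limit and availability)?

12 slots to fill and no one can take more than 3, so at least ⌈12/3⌉ = 4 operators are needed.
Any 5 operators together have capacity at most 3+2+2+2+2 = 11 < 12 slots, so 5 can never suffice.
Eriksen, Mendoza, Chen, Jensen, Abara, and Priya alone can cover everything: Jun 1→Eriksen, Jun 2→Eriksen, Jun 3→Mendoza, Jun 4→Abara+Priya, Jun 5→Abara+Priya, Jun 6→Mendoza, Jun 7→Jensen, Jun 8→Chen, Jun 9→Jensen, Jun 10→Chen.

6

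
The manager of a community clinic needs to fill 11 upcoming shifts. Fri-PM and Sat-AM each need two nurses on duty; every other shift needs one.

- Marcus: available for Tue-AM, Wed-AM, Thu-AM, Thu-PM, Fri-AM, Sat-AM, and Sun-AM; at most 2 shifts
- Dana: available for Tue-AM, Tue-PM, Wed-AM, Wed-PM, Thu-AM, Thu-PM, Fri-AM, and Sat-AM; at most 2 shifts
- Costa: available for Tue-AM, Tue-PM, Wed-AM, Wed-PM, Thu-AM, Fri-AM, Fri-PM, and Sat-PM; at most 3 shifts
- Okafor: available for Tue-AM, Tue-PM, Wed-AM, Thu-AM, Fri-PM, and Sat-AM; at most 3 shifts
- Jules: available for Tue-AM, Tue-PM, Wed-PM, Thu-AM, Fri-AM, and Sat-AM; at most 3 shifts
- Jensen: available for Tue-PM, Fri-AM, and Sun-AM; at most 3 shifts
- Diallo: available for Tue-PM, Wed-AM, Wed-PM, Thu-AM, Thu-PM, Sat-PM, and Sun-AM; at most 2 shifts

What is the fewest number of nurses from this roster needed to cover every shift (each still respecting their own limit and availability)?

13 slots to fill and no one can take more than 3, so at least ⌈13/3⌉ = 5 nurses are needed.
Marcus, Dana, Costa, Okafor, and Jules alone can cover everything: Tue-AM→Okafor, Tue-PM→Dana, Wed-AM→Costa, Wed-PM→Dana, Thu-AM→Jules, Thu-PM→Marcus, Fri-AM→Jules, Fri-PM→Costa+Okafor, Sat-AM→Okafor+Jules, Sat-PM→Costa, Sun-AM→Marcus.

5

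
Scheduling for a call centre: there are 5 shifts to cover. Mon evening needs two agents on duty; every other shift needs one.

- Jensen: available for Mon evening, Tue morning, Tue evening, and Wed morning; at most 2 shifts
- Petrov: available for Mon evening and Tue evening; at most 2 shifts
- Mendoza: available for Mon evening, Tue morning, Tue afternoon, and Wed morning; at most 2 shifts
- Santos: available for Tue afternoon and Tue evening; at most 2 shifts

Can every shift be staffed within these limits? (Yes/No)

One valid schedule: Mon evening→Petrov+Mendoza, Tue morning→Jensen, Tue afternoon→Mendoza, Tue evening→Petrov, Wed morning→Jensen.
Loads: Jensen 2/2, Petrov 2/2, Mendoza 2/2, Santos 0/2 — all within limits.

Yes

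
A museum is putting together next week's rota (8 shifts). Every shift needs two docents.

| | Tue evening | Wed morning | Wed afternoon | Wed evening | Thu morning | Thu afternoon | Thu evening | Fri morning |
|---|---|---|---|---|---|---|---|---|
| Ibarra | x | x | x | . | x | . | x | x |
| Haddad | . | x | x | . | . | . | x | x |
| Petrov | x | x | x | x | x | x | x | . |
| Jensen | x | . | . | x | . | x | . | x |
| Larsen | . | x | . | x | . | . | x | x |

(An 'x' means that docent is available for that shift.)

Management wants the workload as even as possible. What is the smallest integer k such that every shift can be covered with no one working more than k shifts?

4

With 5 docents and 16 worker-slots to fill, someone must work at least ⌈16/5⌉ = 4 shifts, so k ≥ 4.
k = 4 works: Tue evening→Ibarra+Petrov, Wed morning→Ibarra+Haddad, Wed afternoon→Ibarra+Haddad, Wed evening→Petrov+Jensen, Thu morning→Ibarra+Petrov, Thu afternoon→Petrov+Jensen, Thu evening→Haddad+Larsen, Fri morning→Haddad+Jensen.
Loads: Ibarra 4, Haddad 4, Petrov 4, Jensen 3, Larsen 1 — all ≤ 4.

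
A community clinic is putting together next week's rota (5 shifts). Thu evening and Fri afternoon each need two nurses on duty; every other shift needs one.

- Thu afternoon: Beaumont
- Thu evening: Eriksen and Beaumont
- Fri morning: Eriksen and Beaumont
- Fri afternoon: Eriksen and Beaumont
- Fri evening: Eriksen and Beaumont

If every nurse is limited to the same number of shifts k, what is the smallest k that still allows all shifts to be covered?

With 2 nurses and 7 worker-slots to fill, someone must work at least ⌈7/2⌉ = 4 shifts, so k ≥ 4.
k = 4 works: Thu afternoon→Beaumont, Thu evening→Eriksen+Beaumont, Fri morning→Eriksen, Fri afternoon→Eriksen+Beaumont, Fri evening→Eriksen.
Loads: Eriksen 4, Beaumont 3 — all ≤ 4.

4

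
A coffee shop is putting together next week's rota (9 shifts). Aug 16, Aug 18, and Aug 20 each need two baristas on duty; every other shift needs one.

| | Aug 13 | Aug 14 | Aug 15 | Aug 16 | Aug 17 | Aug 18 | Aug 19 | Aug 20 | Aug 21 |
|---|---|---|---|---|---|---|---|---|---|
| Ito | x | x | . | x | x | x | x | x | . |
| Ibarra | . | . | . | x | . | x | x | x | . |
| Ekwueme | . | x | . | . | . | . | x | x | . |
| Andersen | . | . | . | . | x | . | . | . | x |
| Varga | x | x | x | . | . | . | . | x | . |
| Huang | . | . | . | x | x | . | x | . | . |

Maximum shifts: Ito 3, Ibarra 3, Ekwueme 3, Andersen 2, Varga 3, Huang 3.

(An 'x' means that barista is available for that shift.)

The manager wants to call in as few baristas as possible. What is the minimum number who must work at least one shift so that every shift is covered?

12 slots to fill and no one can take more than 3, so at least ⌈12/3⌉ = 4 baristas are needed.
No set of 4 baristas can cover every shift (each such set leaves at least one shift with no one available or exceeds a cap).
Ito, Ibarra, Ekwueme, Andersen, and Varga alone can cover everything: Aug 13→Ito, Aug 14→Ekwueme, Aug 15→Varga, Aug 16→Ito+Ibarra, Aug 17→Andersen, Aug 18→Ito+Ibarra, Aug 19→Ibarra, Aug 20→Ekwueme+Varga, Aug 21→Andersen.

5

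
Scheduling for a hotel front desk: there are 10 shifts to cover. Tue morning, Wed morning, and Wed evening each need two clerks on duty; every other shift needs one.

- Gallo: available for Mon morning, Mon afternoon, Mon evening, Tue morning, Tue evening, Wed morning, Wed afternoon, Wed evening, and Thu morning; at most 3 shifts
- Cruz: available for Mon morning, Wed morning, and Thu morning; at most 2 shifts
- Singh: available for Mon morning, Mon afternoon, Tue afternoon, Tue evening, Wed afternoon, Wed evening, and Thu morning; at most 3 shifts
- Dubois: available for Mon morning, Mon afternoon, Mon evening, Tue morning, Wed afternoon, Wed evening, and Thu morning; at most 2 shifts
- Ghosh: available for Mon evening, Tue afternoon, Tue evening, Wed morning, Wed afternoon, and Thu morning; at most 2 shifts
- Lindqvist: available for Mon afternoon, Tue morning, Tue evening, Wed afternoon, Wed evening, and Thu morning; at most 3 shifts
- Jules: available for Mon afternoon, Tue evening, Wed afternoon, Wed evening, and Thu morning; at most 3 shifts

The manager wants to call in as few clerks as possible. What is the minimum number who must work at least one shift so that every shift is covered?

13 slots to fill and no one can take more than 3, so at least ⌈13/3⌉ = 5 clerks are needed.
Gallo, Cruz, Singh, Dubois, and Lindqvist alone can cover everything: Mon morning→Cruz, Mon afternoon→Singh, Mon evening→Gallo, Tue morning→Gallo+Dubois, Tue afternoon→Singh, Tue evening→Singh, Wed morning→Gallo+Cruz, Wed afternoon→Lindqvist, Wed evening→Dubois+Lindqvist, Thu morning→Lindqvist.

5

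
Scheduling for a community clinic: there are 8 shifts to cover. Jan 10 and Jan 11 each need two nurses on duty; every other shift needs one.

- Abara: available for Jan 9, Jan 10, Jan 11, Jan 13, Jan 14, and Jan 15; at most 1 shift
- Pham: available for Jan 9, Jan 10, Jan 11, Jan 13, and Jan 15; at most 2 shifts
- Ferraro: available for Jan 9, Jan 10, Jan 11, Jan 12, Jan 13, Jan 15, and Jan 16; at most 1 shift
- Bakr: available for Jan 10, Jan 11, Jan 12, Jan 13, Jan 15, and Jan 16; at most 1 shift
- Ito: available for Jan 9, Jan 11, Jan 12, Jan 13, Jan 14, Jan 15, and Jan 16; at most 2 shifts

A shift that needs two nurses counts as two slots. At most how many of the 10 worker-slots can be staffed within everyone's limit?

7

Total capacity across all nurses is 1+2+1+1+2 = 7, and 10 slots are needed, so at most 7 can be filled.
An assignment achieving 7: Jan 9→Pham, Jan 10→Pham, Jan 11→Ito, Jan 12→Ferraro, Jan 13→Ito, Jan 14→Abara, Jan 16→Bakr.
Loads: Abara 1/1, Pham 2/2, Ferraro 1/1, Bakr 1/1, Ito 2/2.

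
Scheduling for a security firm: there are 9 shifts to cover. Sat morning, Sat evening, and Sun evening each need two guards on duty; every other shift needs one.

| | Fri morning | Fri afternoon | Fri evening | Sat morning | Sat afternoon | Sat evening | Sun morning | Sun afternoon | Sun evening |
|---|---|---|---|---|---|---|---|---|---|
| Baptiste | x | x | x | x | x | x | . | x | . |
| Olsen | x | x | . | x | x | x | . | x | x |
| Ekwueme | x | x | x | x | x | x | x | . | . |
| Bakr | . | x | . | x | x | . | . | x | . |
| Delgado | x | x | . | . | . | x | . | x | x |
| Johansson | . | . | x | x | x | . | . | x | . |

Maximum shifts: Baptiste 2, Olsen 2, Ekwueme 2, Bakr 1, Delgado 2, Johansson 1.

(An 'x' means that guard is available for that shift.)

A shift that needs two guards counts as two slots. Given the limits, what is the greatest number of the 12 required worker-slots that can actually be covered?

10

Total capacity across all guards is 2+2+2+1+2+1 = 10, and 12 slots are needed, so at most 10 can be filled.
An assignment achieving 10: Fri morning→Baptiste, Fri afternoon→Bakr, Fri evening→Baptiste, Sat morning→Johansson, Sat evening→Olsen+Ekwueme, Sun morning→Ekwueme, Sun afternoon→Delgado, Sun evening→Olsen+Delgado.
Loads: Baptiste 2/2, Olsen 2/2, Ekwueme 2/2, Bakr 1/1, Delgado 2/2, Johansson 1/1.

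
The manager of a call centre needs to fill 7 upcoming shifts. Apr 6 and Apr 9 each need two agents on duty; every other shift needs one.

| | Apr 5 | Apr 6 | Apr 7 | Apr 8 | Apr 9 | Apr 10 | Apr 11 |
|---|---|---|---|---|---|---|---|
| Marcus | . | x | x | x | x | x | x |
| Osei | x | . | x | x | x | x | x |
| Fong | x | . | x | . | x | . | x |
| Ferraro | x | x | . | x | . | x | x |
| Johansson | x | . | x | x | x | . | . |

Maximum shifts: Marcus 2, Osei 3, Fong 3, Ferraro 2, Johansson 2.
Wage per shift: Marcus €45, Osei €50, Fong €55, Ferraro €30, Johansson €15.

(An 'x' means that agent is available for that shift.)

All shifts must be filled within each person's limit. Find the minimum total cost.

Apr 6 can only be covered by Marcus and Ferraro, so that assignment is forced.
Picking the cheapest available agent for each shift independently would cost €240, but that ignores the shift limits.
An optimal schedule: Apr 5→Johansson, Apr 6→Ferraro+Marcus, Apr 7→Johansson, Apr 8→Osei, Apr 9→Marcus+Osei, Apr 10→Ferraro, Apr 11→Osei.
Total: 15 + 30 + 45 + 15 + 50 + 45 + 50 + 30 + 50 = €330.

€330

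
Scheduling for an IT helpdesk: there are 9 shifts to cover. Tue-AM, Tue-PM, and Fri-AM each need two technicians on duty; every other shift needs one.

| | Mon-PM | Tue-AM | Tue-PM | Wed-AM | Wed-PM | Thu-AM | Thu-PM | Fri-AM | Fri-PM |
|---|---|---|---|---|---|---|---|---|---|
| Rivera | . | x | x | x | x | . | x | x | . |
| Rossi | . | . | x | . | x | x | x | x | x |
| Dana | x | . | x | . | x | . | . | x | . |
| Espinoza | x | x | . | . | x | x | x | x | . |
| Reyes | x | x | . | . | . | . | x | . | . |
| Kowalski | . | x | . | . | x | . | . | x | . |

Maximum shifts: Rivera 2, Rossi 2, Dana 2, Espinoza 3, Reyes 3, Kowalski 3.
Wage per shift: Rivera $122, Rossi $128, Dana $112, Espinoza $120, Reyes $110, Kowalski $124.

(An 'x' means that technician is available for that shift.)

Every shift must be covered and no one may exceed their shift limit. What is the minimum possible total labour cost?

Wed-AM can only be covered by Rivera, so that assignment is forced.
Fri-PM can only be covered by Rossi, so that assignment is forced.
Picking the cheapest available technician for each shift independently would cost $1398, but that ignores the shift limits.
An optimal schedule: Mon-PM→Reyes, Tue-AM→Reyes+Espinoza, Tue-PM→Dana+Rivera, Wed-AM→Rivera, Wed-PM→Dana, Thu-AM→Espinoza, Thu-PM→Reyes, Fri-AM→Espinoza+Kowalski, Fri-PM→Rossi.
Total: 110 + 110 + 120 + 112 + 122 + 122 + 112 + 120 + 110 + 120 + 124 + 128 = $1410.

$1410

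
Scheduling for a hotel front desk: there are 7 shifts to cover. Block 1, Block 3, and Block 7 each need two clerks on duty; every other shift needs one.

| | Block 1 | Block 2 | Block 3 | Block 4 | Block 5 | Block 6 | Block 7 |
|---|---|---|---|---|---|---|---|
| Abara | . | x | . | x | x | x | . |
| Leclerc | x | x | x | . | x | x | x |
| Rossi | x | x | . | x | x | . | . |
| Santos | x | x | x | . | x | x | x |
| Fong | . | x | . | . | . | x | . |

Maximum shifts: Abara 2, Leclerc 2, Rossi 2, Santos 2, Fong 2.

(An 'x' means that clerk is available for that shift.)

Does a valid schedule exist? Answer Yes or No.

Total capacity is 10 and 10 slots are needed, so capacity alone doesn't rule it out.
Shifts {Block 1, Block 3, Block 7} need 6 worker-slots in total, but the clerks available for any of those shifts (Leclerc, Rossi, and Santos) can supply at most 5 among them. So no valid schedule exists.

No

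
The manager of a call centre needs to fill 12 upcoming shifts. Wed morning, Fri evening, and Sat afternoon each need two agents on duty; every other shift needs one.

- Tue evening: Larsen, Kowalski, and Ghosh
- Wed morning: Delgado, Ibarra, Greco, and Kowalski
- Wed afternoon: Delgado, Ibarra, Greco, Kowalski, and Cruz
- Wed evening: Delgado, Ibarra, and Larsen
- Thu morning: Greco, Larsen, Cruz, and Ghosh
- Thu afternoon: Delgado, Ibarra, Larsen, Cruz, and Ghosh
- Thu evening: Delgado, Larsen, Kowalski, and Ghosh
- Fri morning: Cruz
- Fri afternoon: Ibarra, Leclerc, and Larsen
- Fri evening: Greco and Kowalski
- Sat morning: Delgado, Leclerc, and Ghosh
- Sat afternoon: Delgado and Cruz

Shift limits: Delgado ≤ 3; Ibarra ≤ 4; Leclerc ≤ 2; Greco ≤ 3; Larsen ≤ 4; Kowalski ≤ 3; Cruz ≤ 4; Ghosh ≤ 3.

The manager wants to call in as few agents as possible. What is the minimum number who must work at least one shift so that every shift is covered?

5

15 slots to fill and no one can take more than 4, so at least ⌈15/4⌉ = 4 agents are needed.
Shifts {Fri afternoon, Fri evening, Sat afternoon} need 5 slots, but among the agents available for them (Delgado, Ibarra, Leclerc, Greco, Larsen, Kowalski, and Cruz) any 4 together supply at most 4. So 4 agents are not enough.
Delgado, Ibarra, Greco, Kowalski, and Cruz alone can cover everything: Tue evening→Kowalski, Wed morning→Ibarra+Greco, Wed afternoon→Ibarra, Wed evening→Delgado, Thu morning→Greco, Thu afternoon→Ibarra, Thu evening→Kowalski, Fri morning→Cruz, Fri afternoon→Ibarra, Fri evening→Greco+Kowalski, Sat morning→Delgado, Sat afternoon→Delgado+Cruz.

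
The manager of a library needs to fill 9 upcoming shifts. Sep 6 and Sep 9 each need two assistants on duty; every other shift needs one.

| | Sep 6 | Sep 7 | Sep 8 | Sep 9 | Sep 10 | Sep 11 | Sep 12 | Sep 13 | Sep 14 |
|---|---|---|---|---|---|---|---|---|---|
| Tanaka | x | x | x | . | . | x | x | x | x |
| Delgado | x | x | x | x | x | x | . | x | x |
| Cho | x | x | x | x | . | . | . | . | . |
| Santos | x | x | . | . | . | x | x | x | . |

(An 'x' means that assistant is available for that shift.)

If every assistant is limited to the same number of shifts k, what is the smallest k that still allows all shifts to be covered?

3

With 4 assistants and 11 worker-slots to fill, someone must work at least ⌈11/4⌉ = 3 shifts, so k ≥ 3.
k = 3 works: Sep 6→Cho+Santos, Sep 7→Cho, Sep 8→Tanaka, Sep 9→Delgado+Cho, Sep 10→Delgado, Sep 11→Delgado, Sep 12→Tanaka, Sep 13→Santos, Sep 14→Tanaka.
Loads: Tanaka 3, Delgado 3, Cho 3, Santos 2 — all ≤ 3.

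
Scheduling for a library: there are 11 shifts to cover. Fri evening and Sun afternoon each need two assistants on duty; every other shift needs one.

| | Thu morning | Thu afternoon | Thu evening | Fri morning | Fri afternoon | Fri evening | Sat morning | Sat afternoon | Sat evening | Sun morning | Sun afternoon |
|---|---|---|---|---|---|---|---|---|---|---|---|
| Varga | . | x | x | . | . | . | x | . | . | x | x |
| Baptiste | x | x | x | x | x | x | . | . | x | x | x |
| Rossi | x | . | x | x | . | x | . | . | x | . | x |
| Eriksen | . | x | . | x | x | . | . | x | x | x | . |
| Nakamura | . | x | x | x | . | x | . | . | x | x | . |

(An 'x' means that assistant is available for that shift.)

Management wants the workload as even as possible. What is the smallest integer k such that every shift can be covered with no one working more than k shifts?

With 5 assistants and 13 worker-slots to fill, someone must work at least ⌈13/5⌉ = 3 shifts, so k ≥ 3.
k = 3 works: Thu morning→Baptiste, Thu afternoon→Varga, Thu evening→Rossi, Fri morning→Eriksen, Fri afternoon→Baptiste, Fri evening→Baptiste+Rossi, Sat morning→Varga, Sat afternoon→Eriksen, Sat evening→Eriksen, Sun morning→Nakamura, Sun afternoon→Varga+Rossi.
Loads: Varga 3, Baptiste 3, Rossi 3, Eriksen 3, Nakamura 1 — all ≤ 3.

3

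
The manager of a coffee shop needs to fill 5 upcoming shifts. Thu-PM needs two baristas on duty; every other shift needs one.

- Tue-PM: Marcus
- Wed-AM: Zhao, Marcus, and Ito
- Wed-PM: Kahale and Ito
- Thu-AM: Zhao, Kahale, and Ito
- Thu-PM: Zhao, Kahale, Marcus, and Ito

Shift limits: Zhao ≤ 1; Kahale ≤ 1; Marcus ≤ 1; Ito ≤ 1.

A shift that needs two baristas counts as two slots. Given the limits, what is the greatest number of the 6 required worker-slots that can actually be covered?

Total capacity across all baristas is 1+1+1+1 = 4, and 6 slots are needed, so at most 4 can be filled.
An assignment achieving 4: Tue-PM→Marcus, Wed-AM→Zhao, Wed-PM→Kahale, Thu-AM→Ito.
Loads: Zhao 1/1, Kahale 1/1, Marcus 1/1, Ito 1/1.

4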